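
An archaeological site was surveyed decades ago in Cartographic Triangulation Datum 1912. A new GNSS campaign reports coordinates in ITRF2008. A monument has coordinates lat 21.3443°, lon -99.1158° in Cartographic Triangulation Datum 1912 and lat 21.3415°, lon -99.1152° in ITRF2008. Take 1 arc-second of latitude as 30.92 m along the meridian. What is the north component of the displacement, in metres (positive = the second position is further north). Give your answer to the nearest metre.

Δφ = 21.3415° − 21.3443° = -0.0028°; Δλ = -99.1152° − -99.1158° = +0.0006°.
1° of latitude = 3600 × 30.92 = 111312 m.
ΔN = Δφ × 111312 = -311.7 m; ΔE = Δλ × 111312 × cos(21.3443°) = +0.0006 × 111312 × 0.931410 = 62.2 m.

ΔN = -312 m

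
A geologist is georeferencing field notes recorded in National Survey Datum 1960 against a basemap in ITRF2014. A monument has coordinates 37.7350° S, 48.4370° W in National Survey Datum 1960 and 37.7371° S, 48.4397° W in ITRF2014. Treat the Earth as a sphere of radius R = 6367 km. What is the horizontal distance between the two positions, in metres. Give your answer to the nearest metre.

333 m

Δφ = -37.7371° − -37.7350° = -0.0021°; Δλ = -48.4397° − -48.4370° = -0.0027°.
1° along a meridian = πR/180 = 111125 m.
ΔN = Δφ × 111125 = -233.4 m; ΔE = Δλ × 111125 × cos(-37.7350°) = -0.0027 × 111125 × 0.790850 = -237.3 m.
Distance = √(ΔE² + ΔN²) = √((-237.3)² + (-233.4)²) = 332.8 m.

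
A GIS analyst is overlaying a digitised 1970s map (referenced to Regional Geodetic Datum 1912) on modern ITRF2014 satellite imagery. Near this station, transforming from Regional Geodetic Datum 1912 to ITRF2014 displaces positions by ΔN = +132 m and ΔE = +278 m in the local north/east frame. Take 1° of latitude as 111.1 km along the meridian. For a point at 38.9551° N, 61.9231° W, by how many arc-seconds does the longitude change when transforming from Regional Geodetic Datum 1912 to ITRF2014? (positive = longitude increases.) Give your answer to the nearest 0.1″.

At latitude 38.9551°, cos φ = 0.777639.
1° of longitude at this latitude = 111.1 × cos φ = 86.40 km, so Δλ = 278.0 / 86395.7 = 0.0032178° = 11.584″.

Δλ = 11.6″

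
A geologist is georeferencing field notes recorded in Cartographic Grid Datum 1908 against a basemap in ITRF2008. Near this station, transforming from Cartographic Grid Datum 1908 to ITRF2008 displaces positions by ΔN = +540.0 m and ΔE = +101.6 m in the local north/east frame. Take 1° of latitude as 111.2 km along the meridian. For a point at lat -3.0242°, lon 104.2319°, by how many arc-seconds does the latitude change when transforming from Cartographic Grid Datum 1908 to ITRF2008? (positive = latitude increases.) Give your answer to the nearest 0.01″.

Δφ = 17.48″

1° of latitude = 111.2 km, so Δφ = 540.0 / 111200 = 0.0048561° = 17.482″.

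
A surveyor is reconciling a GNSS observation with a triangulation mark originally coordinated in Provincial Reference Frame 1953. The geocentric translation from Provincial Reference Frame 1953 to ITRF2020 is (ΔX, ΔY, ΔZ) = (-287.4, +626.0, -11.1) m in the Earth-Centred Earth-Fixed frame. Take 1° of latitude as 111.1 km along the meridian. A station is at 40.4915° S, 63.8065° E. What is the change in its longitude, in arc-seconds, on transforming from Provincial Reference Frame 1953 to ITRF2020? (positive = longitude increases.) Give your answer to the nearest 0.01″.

Δλ = 22.76″

sin φ = -0.649335, cos φ = 0.760502, sin λ = 0.897308, cos λ = 0.441404.
East component: ΔE = −sin λ·ΔX + cos λ·ΔY = −(0.897308)(-287.4) + (0.441404)(626.0) = 534.21 m.
1° of latitude spans 111100 m; at latitude φ, 1° of longitude spans that × cos φ = 84491.8 m, so Δλ = 534.21 / 84491.8 × 3600 = 22.761″.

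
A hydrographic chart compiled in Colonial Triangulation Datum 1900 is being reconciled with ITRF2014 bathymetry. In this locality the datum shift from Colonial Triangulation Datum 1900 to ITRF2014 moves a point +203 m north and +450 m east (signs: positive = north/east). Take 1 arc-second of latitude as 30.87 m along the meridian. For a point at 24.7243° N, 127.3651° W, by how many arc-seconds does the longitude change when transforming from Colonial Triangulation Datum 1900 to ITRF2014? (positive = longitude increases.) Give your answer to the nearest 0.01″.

At latitude 24.7243°, cos φ = 0.908331.
1″ of longitude at this latitude = 30.87 × cos φ = 28.0402 m, so Δλ = 450.0 / 28.0402 = 16.048″.

Δλ = 16.05″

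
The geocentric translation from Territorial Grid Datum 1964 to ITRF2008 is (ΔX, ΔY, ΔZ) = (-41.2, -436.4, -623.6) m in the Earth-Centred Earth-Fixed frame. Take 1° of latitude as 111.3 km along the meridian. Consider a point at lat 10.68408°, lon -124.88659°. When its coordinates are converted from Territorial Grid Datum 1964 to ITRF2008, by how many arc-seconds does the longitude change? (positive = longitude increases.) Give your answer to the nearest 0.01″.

Δλ = 7.10″

sin φ = 0.185394, cos φ = 0.982664, sin λ = -0.820286, cos λ = -0.571954.
East component: ΔE = −sin λ·ΔX + cos λ·ΔY = −(-0.820286)(-41.2) + (-0.571954)(-436.4) = 215.80 m.
1° of latitude spans 111300 m; at latitude φ, 1° of longitude spans that × cos φ = 109370.5 m, so Δλ = 215.80 / 109370.5 × 3600 = 7.103″.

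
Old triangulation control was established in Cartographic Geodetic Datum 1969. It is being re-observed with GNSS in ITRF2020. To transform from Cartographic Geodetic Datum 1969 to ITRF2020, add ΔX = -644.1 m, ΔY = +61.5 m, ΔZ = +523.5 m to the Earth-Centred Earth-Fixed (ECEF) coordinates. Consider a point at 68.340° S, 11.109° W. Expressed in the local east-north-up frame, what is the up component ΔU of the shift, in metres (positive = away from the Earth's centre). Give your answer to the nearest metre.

ΔU = -724 m

At φ = -68.340°, λ = -11.109°: sin φ = -0.929390, cos φ = 0.369098, sin λ = -0.192676, cos λ = 0.981262.
ΔU = cos φ cos λ·ΔX + cos φ sin λ·ΔY + sin φ·ΔZ = (0.369098)(0.981262)(-644.1) + (0.369098)(-0.192676)(61.5) + (-0.929390)(523.5) = -724.19 m.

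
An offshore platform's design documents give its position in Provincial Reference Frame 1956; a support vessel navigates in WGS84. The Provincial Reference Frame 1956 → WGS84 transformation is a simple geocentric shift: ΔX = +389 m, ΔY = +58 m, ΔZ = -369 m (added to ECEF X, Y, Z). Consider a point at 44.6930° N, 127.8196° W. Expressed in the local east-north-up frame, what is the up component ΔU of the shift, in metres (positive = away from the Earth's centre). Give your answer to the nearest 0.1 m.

At φ = 44.6930°, λ = -127.8196°: sin φ = 0.703308, cos φ = 0.710885, sin λ = -0.789945, cos λ = -0.613177.
ΔU = cos φ cos λ·ΔX + cos φ sin λ·ΔY + sin φ·ΔZ = (0.710885)(-0.613177)(389) + (0.710885)(-0.789945)(58) + (0.703308)(-369) = -461.66 m.

ΔU = -461.7 m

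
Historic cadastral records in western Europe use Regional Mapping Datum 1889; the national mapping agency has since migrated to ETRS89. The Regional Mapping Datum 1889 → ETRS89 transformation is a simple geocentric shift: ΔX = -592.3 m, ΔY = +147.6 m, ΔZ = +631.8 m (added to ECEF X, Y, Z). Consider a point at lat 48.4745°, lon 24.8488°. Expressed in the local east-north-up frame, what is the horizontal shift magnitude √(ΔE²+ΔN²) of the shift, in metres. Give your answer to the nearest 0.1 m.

864.2 m

The local east axis at (φ, λ) is (−sin λ, cos λ, 0), so ΔE = −sin(24.8488°)·(-592.3) + cos(24.8488°)·147.6 = 382.83 m.
The local north axis is (−sin φ cos λ, −sin φ sin λ, cos φ), giving ΔN = 402.379 − 46.436 + 418.854 = 774.80 m.
Horizontal magnitude = √(ΔE² + ΔN²) = √(382.83² + 774.80²) = 864.22 m.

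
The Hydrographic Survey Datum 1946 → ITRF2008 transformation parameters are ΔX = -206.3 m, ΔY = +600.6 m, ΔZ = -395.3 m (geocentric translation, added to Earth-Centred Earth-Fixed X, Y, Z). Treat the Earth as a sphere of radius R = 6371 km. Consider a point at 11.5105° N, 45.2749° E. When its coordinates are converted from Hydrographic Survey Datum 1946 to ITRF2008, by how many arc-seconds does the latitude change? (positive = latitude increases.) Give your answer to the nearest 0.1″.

Δφ = -14.4″

sin φ = 0.199548, cos φ = 0.979888, sin λ = 0.710491, cos λ = 0.703706.
North component: ΔN = −sin φ cos λ·ΔX − sin φ sin λ·ΔY + cos φ·ΔZ = −(0.199548)(0.703706)(-206.3) − (0.199548)(0.710491)(600.6) + (0.979888)(-395.3) = -443.53 m.
1° of latitude spans πR/180 = 111195 m, so Δφ = -443.53 / 111195 × 3600 = -14.360″.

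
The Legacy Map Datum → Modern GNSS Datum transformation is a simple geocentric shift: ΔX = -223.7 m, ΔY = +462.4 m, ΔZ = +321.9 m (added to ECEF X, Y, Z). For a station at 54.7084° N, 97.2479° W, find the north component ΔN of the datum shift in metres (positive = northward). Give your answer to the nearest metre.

At φ = 54.7084°, λ = -97.2479°: sin φ = 0.816222, cos φ = 0.577738, sin λ = -0.992010, cos λ = -0.126163.
ΔN = −sin φ cos λ·ΔX − sin φ sin λ·ΔY + cos φ·ΔZ = −(0.816222)(-0.126163)(-223.7) − (0.816222)(-0.992010)(462.4) + (0.577738)(321.9) = 537.34 m.

ΔN = 537 m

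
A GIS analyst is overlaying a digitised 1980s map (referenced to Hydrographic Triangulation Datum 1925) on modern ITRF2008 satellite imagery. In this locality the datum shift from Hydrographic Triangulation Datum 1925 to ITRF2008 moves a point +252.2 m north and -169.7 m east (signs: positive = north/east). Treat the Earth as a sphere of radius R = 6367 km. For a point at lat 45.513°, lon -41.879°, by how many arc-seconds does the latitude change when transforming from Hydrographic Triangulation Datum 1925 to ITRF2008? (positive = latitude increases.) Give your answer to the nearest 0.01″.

On a sphere of radius R, 1 rad of latitude = R, so Δφ = ΔN / R = 252.2 / 6367000 = 3.9610e-05 rad = 8.170″.

Δφ = 8.17″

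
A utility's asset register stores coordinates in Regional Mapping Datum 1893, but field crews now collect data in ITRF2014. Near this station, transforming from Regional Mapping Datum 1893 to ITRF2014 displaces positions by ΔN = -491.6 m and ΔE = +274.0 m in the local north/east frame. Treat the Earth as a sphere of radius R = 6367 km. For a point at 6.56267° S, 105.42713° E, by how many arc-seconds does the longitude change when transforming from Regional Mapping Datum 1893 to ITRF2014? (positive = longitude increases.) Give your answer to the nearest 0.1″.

At latitude -6.56267°, cos φ = 0.993447.
One radian of longitude at latitude φ spans R cos φ, so Δλ = ΔE / (R cos φ) = 274.0 / (6367000 × 0.993447) = 4.3318e-05 rad = 8.935″.

Δλ = 8.9″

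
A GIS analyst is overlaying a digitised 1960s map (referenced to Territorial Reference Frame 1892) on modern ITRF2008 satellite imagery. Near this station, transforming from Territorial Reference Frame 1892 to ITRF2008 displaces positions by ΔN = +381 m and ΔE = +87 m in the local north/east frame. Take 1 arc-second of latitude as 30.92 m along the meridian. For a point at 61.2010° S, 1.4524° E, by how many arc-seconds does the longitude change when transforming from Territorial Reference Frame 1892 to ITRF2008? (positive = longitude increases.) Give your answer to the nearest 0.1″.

Δλ = 5.8″

At latitude -61.2010°, cos φ = 0.481738.
1″ of longitude at this latitude = 30.92 × cos φ = 14.8954 m, so Δλ = 87.0 / 14.8954 = 5.841″.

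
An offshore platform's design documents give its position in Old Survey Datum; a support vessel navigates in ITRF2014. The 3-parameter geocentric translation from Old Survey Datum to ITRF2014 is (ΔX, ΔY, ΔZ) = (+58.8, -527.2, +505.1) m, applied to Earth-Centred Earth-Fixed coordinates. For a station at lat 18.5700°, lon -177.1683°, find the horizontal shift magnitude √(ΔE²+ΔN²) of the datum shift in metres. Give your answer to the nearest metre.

721 m

The local east axis at (φ, λ) is (−sin λ, cos λ, 0), so ΔE = −sin(-177.1683°)·58.8 + cos(-177.1683°)·(-527.2) = 529.46 m.
The local north axis is (−sin φ cos λ, −sin φ sin λ, cos φ), giving ΔN = 18.703 − 8.294 + 478.802 = 489.21 m.
Horizontal magnitude = √(ΔE² + ΔN²) = √(529.46² + 489.21²) = 720.87 m.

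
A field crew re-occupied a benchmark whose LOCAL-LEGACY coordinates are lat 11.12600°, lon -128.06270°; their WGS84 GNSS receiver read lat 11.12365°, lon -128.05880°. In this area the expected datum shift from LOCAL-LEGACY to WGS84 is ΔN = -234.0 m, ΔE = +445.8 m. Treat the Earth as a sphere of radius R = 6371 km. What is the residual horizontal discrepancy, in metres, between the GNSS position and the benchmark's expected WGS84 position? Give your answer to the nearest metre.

34 m

Observed coordinate differences: Δφ = -0.00235°, Δλ = +0.00390°.
Converting to metres (1° lat = 111195 m, cos φ = 0.981205): observed ΔN = -261.3 m, observed ΔE = 425.5 m.
Subtracting the expected shift leaves a residual of -261.3 − (-234.0) = -27.3 m north and 425.5 − (445.8) = -20.3 m east.
Residual distance = √((-27.3)² + (-20.3)²) = 34.0 m.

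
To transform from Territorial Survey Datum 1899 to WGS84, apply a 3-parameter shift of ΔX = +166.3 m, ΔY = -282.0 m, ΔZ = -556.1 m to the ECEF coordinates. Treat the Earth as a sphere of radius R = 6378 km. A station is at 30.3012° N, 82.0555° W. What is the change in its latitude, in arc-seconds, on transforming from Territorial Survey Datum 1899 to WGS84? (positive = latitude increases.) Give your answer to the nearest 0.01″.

Δφ = -20.46″

sin φ = 0.504546, cos φ = 0.863385, sin λ = -0.990402, cos λ = 0.138214.
North component: ΔN = −sin φ cos λ·ΔX − sin φ sin λ·ΔY + cos φ·ΔZ = −(0.504546)(0.138214)(166.3) − (0.504546)(-0.990402)(-282.0) + (0.863385)(-556.1) = -632.64 m.
1° of latitude spans πR/180 = 111317 m, so Δφ = -632.64 / 111317 × 3600 = -20.460″.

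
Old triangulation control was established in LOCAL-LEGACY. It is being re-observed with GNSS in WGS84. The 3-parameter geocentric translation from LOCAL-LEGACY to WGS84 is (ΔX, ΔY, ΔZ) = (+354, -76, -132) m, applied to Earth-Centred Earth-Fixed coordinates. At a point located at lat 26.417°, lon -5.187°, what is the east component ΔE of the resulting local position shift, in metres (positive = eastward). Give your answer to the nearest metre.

At φ = 26.417°, λ = -5.187°: sin φ = 0.444901, cos φ = 0.895580, sin λ = -0.090407, cos λ = 0.995905.
ΔE = −sin λ·ΔX + cos λ·ΔY = −(-0.090407)·(354) + (0.995905)·(-76) = -43.68 m.

ΔE = -44 m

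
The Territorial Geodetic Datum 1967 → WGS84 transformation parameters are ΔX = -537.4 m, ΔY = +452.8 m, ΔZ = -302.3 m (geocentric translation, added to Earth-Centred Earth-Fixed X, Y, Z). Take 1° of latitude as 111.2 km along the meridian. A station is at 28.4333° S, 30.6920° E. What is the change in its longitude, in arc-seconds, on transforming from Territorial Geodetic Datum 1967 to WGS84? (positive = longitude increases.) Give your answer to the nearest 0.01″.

Δλ = 24.43″

sin φ = -0.476135, cos φ = 0.879372, sin λ = 0.510423, cos λ = 0.859924.
East component: ΔE = −sin λ·ΔX + cos λ·ΔY = −(0.510423)(-537.4) + (0.859924)(452.8) = 663.67 m.
1° of latitude spans 111200 m; at latitude φ, 1° of longitude spans that × cos φ = 97786.2 m, so Δλ = 663.67 / 97786.2 × 3600 = 24.433″.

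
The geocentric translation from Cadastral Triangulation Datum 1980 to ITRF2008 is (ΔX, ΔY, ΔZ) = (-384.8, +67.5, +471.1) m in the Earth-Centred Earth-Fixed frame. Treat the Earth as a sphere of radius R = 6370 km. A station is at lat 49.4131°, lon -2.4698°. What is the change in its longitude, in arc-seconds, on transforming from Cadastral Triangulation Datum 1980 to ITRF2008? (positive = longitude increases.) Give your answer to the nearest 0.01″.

sin φ = 0.759420, cos φ = 0.650601, sin λ = -0.043093, cos λ = 0.999071.
East component: ΔE = −sin λ·ΔX + cos λ·ΔY = −(-0.043093)(-384.8) + (0.999071)(67.5) = 50.86 m.
1° of latitude spans πR/180 = 111177 m; at latitude φ, 1° of longitude spans that × cos φ = 72332.1 m, so Δλ = 50.86 / 72332.1 × 3600 = 2.531″.

Δλ = 2.53″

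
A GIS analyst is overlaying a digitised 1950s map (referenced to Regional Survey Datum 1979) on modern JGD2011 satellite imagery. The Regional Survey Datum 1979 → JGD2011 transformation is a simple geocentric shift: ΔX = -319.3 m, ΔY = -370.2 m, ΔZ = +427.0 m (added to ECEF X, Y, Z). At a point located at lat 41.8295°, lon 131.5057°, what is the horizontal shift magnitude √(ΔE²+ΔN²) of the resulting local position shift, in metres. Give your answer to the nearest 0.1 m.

604.7 m

At φ = 41.8295°, λ = 131.5057°: sin φ = 0.666916, cos φ = 0.745133, sin λ = 0.748890, cos λ = -0.662695.
ΔE = −sin λ·ΔX + cos λ·ΔY = −(0.748890)·(-319.3) + (-0.662695)·(-370.2) = 484.45 m.
ΔN = −sin φ cos λ·ΔX − sin φ sin λ·ΔY + cos φ·ΔZ = −(0.666916)(-0.662695)(-319.3) − (0.666916)(0.748890)(-370.2) + (0.745133)(427.0) = 361.95 m.
Horizontal magnitude = √(ΔE² + ΔN²) = √(484.45² + 361.95²) = 604.73 m.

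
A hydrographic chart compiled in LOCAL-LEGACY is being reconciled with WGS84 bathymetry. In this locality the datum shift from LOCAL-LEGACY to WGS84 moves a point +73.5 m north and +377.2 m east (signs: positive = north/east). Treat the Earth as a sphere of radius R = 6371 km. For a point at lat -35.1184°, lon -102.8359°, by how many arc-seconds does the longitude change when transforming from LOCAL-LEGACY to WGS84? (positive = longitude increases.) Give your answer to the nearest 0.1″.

Δλ = 14.9″

At latitude -35.1184°, cos φ = 0.817965.
One radian of longitude at latitude φ spans R cos φ, so Δλ = ΔE / (R cos φ) = 377.2 / (6371000 × 0.817965) = 7.2382e-05 rad = 14.930″.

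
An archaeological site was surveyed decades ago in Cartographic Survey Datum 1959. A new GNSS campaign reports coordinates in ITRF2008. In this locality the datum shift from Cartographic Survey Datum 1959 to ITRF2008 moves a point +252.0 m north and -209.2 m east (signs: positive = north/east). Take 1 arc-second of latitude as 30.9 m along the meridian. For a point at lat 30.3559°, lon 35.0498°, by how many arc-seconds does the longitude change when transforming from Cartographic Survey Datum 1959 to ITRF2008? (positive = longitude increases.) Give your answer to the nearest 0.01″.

Δλ = -7.85″

At latitude 30.3559°, cos φ = 0.862903.
1″ of longitude at this latitude = 30.90 × cos φ = 26.6637 m, so Δλ = -209.2 / 26.6637 = -7.846″.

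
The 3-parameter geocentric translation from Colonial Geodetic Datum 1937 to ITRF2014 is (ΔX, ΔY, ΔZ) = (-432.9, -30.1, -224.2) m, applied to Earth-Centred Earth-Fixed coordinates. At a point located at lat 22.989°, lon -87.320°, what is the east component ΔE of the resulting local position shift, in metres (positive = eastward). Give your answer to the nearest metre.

ΔE = -434 m

At φ = 22.989°, λ = -87.320°: sin φ = 0.390554, cos φ = 0.920580, sin λ = -0.998906, cos λ = 0.046758.
ΔE = −sin λ·ΔX + cos λ·ΔY = −(-0.998906)·(-432.9) + (0.046758)·(-30.1) = -433.83 m.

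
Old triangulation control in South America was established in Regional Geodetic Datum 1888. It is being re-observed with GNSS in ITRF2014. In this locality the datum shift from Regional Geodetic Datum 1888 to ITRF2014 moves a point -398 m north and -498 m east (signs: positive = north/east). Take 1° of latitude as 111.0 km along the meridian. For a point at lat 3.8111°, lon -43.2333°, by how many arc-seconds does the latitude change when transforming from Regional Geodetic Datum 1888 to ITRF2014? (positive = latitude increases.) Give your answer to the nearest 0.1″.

Δφ = -12.9″

1° of latitude = 111.0 km, so Δφ = -398.0 / 111000 = -0.0035856° = -12.908″.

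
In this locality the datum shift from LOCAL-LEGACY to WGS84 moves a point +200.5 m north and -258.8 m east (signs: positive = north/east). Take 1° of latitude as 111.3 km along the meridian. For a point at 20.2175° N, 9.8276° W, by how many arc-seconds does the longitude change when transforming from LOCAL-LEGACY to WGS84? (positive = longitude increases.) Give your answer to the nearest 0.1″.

At latitude 20.2175°, cos φ = 0.938388.
1° of longitude at this latitude = 111.3 × cos φ = 104.44 km, so Δλ = -258.8 / 104442.5 = -0.0024779° = -8.921″.

Δλ = -8.9″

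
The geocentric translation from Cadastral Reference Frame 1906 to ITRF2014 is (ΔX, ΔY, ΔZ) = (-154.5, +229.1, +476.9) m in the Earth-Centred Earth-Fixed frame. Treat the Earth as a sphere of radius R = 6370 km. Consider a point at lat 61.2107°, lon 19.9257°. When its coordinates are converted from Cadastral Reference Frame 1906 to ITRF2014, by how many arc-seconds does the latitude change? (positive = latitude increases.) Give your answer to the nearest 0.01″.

sin φ = 0.876397, cos φ = 0.481590, sin λ = 0.340801, cos λ = 0.940135.
North component: ΔN = −sin φ cos λ·ΔX − sin φ sin λ·ΔY + cos φ·ΔZ = −(0.876397)(0.940135)(-154.5) − (0.876397)(0.340801)(229.1) + (0.481590)(476.9) = 288.54 m.
1° of latitude spans πR/180 = 111177 m, so Δφ = 288.54 / 111177 × 3600 = 9.343″.

Δφ = 9.34″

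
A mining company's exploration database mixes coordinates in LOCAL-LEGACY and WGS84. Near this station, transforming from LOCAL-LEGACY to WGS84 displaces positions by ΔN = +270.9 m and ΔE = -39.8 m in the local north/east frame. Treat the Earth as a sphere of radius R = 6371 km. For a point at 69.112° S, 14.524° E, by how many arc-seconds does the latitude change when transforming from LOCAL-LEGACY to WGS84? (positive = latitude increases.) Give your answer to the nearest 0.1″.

On a sphere of radius R, 1 rad of latitude = R, so Δφ = ΔN / R = 270.9 / 6371000 = 4.2521e-05 rad = 8.771″.

Δφ = 8.8″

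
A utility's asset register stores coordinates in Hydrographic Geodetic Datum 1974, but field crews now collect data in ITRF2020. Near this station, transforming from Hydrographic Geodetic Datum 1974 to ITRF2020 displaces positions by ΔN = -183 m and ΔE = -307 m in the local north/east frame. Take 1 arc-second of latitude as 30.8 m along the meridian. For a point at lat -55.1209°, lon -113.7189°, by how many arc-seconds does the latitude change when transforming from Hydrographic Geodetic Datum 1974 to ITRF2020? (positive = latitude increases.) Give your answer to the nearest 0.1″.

Δφ = -5.9″

1″ of latitude = 30.80 m, so Δφ = -183.0 / 30.80 = -5.942″.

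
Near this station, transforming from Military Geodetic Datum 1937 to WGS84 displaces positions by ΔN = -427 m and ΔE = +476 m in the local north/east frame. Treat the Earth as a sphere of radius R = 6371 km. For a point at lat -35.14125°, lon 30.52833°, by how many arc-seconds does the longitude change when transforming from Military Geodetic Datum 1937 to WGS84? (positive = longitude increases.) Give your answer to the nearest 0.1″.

At latitude -35.14125°, cos φ = 0.817736.
One radian of longitude at latitude φ spans R cos φ, so Δλ = ΔE / (R cos φ) = 476.0 / (6371000 × 0.817736) = 9.1366e-05 rad = 18.846″.

Δλ = 18.8″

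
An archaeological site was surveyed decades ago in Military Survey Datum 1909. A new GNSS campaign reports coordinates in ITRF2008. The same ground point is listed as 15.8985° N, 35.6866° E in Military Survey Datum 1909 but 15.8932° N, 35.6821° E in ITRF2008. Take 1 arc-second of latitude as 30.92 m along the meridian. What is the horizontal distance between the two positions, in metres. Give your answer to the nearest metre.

762 m

Δφ = 15.8932° − 15.8985° = -0.0053°; Δλ = 35.6821° − 35.6866° = -0.0045°.
1° of latitude = 3600 × 30.92 = 111312 m.
ΔN = Δφ × 111312 = -590.0 m; ΔE = Δλ × 111312 × cos(15.8985°) = -0.0045 × 111312 × 0.961748 = -481.7 m.
Distance = √(ΔE² + ΔN²) = √((-481.7)² + (-590.0)²) = 761.7 m.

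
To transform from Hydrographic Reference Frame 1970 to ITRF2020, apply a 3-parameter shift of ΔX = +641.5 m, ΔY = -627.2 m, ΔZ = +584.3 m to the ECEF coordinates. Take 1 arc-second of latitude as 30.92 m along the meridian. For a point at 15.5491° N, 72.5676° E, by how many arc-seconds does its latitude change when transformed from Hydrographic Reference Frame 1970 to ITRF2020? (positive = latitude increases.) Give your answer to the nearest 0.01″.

Δφ = 21.73″

sin φ = 0.268064, cos φ = 0.963401, sin λ = 0.954071, cos λ = 0.299580.
North component: ΔN = −sin φ cos λ·ΔX − sin φ sin λ·ΔY + cos φ·ΔZ = −(0.268064)(0.299580)(641.5) − (0.268064)(0.954071)(-627.2) + (0.963401)(584.3) = 671.81 m.
1° of latitude spans 3600 × 30.92 = 111312 m, so Δφ = 671.81 / 111312 × 3600 = 21.727″.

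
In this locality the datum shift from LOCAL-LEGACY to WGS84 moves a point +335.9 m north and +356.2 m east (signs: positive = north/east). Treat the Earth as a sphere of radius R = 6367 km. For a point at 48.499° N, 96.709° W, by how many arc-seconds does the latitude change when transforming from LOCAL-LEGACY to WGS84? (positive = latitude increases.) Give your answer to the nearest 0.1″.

On a sphere of radius R, 1 rad of latitude = R, so Δφ = ΔN / R = 335.9 / 6367000 = 5.2756e-05 rad = 10.882″.

Δφ = 10.9″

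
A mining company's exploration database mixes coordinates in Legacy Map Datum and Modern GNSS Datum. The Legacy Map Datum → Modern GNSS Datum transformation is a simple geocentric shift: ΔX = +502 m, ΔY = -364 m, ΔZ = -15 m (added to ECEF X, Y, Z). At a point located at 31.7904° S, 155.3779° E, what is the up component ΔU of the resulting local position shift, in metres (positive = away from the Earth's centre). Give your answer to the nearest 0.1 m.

ΔU = -508.9 m

At φ = -31.7904°, λ = 155.3779°: sin φ = -0.526813, cos φ = 0.849981, sin λ = 0.416631, cos λ = -0.909075.
ΔU = cos φ cos λ·ΔX + cos φ sin λ·ΔY + sin φ·ΔZ = (0.849981)(-0.909075)(502) + (0.849981)(0.416631)(-364) + (-0.526813)(-15) = -508.89 m.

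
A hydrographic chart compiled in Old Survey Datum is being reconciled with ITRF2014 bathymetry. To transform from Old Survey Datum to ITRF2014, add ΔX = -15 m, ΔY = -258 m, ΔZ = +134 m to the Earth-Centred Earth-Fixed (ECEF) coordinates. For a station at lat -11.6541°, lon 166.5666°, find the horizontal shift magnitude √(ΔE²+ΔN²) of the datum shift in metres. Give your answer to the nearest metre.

282 m

At φ = -11.6541°, λ = 166.5666°: sin φ = -0.202003, cos φ = 0.979385, sin λ = 0.232315, cos λ = -0.972641.
ΔE = −sin λ·ΔX + cos λ·ΔY = −(0.232315)·(-15) + (-0.972641)·(-258) = 254.43 m.
ΔN = −sin φ cos λ·ΔX − sin φ sin λ·ΔY + cos φ·ΔZ = −(-0.202003)(-0.972641)(-15) − (-0.202003)(0.232315)(-258) + (0.979385)(134) = 122.08 m.
Horizontal magnitude = √(ΔE² + ΔN²) = √(254.43² + 122.08²) = 282.20 m.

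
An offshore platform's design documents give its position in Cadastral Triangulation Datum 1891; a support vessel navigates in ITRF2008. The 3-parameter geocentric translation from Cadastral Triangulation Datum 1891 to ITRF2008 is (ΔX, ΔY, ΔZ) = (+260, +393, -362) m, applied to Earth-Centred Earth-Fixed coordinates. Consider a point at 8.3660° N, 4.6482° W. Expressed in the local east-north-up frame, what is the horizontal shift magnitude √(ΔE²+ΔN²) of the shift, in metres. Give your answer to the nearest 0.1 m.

568.7 m

The local east axis at (φ, λ) is (−sin λ, cos λ, 0), so ΔE = −sin(-4.6482°)·260 + cos(-4.6482°)·393 = 412.78 m.
The local north axis is (−sin φ cos λ, −sin φ sin λ, cos φ), giving ΔN = -37.705 + 4.634 − 358.148 = -391.22 m.
Horizontal magnitude = √(ΔE² + ΔN²) = √(412.78² + (-391.22)²) = 568.72 m.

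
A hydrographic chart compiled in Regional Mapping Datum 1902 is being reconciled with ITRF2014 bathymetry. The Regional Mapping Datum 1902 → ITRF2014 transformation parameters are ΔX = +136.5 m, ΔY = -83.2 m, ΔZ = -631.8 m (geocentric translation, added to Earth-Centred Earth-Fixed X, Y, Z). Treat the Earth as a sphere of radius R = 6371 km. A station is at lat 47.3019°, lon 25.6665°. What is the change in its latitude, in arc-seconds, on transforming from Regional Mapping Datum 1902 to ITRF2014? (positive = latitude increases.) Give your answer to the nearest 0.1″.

sin φ = 0.734937, cos φ = 0.678135, sin λ = 0.433132, cos λ = 0.901330.
North component: ΔN = −sin φ cos λ·ΔX − sin φ sin λ·ΔY + cos φ·ΔZ = −(0.734937)(0.901330)(136.5) − (0.734937)(0.433132)(-83.2) + (0.678135)(-631.8) = -492.38 m.
1° of latitude spans πR/180 = 111195 m, so Δφ = -492.38 / 111195 × 3600 = -15.941″.

Δφ = -15.9″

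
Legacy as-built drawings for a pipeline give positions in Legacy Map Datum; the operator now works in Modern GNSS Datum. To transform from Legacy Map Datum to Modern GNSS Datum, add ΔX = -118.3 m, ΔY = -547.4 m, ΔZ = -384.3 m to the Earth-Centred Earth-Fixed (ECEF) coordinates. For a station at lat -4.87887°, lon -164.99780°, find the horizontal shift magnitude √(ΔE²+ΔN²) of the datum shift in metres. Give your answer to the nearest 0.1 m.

The local east axis at (φ, λ) is (−sin λ, cos λ, 0), so ΔE = −sin(-164.99780°)·(-118.3) + cos(-164.99780°)·(-547.4) = 498.12 m.
The local north axis is (−sin φ cos λ, −sin φ sin λ, cos φ), giving ΔN = 9.718 + 12.051 − 382.908 = -361.14 m.
Horizontal magnitude = √(ΔE² + ΔN²) = √(498.12² + (-361.14)²) = 615.26 m.

615.3 m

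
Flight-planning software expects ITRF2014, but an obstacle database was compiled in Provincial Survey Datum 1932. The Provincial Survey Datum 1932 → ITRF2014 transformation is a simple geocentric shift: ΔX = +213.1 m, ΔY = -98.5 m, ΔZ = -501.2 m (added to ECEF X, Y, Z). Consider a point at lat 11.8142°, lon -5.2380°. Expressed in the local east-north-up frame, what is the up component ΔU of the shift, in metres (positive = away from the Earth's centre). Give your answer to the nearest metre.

ΔU = 114 m

The local up (radial) axis is (cos φ cos λ, cos φ sin λ, sin φ), giving ΔU = 207.715 + 8.802 − 102.615 = 113.90 m.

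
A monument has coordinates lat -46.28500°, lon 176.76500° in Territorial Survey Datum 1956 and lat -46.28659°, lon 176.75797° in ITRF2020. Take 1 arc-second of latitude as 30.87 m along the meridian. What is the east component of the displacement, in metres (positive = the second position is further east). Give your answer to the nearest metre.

ΔE = -540 m

Δφ = -46.28659° − -46.28500° = -0.00159°; Δλ = 176.75797° − 176.76500° = -0.00703°.
1° of latitude = 3600 × 30.87 = 111132 m.
ΔN = Δφ × 111132 = -176.7 m; ΔE = Δλ × 111132 × cos(-46.28500°) = -0.00703 × 111132 × 0.691072 = -539.9 m.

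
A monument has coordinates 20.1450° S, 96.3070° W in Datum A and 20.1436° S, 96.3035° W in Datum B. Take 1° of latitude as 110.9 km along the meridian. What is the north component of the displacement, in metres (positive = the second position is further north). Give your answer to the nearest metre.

Δφ = -20.1436° − -20.1450° = +0.0014°; Δλ = -96.3035° − -96.3070° = +0.0035°.
ΔN = Δφ × 110900 = 155.3 m; ΔE = Δλ × 110900 × cos(-20.1450°) = +0.0035 × 110900 × 0.938824 = 364.4 m.

ΔN = 155 m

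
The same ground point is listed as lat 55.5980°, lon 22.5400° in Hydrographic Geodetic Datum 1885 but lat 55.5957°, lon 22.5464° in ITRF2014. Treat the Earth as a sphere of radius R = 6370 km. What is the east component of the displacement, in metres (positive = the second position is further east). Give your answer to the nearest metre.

ΔE = 402 m

Δφ = 55.5957° − 55.5980° = -0.0023°; Δλ = 22.5464° − 22.5400° = +0.0064°.
1° along a meridian = πR/180 = 111177 m.
ΔN = Δφ × 111177 = -255.7 m; ΔE = Δλ × 111177 × cos(55.5980°) = +0.0064 × 111177 × 0.564996 = 402.0 m.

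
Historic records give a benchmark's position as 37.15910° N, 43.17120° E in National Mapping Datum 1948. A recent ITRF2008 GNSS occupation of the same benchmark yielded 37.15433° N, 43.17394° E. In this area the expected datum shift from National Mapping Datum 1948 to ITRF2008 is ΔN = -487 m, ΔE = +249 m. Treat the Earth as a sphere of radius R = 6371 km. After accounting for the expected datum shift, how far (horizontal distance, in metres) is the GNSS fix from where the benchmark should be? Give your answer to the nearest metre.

44 m

Observed coordinate differences: Δφ = -0.00477°, Δλ = +0.00274°.
Converting to metres (1° lat = 111195 m, cos φ = 0.796961): observed ΔN = -530.4 m, observed ΔE = 242.8 m.
Subtracting the expected shift leaves a residual of -530.4 − (-487) = -43.4 m north and 242.8 − (249) = -6.2 m east.
Residual distance = √((-43.4)² + (-6.2)²) = 43.8 m.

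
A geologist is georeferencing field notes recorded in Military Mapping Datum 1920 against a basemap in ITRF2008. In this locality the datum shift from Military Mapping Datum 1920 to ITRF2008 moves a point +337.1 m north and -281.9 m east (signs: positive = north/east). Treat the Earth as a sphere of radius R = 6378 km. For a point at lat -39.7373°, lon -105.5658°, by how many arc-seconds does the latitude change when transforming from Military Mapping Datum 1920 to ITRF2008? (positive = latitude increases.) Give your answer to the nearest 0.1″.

On a sphere of radius R, 1 rad of latitude = R, so Δφ = ΔN / R = 337.1 / 6378000 = 5.2854e-05 rad = 10.902″.

Δφ = 10.9″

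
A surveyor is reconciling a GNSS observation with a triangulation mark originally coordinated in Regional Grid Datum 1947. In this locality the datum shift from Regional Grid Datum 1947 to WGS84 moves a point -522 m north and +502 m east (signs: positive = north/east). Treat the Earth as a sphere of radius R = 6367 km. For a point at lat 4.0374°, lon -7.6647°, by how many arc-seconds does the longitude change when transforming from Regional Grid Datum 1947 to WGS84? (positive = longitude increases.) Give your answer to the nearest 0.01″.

Δλ = 16.30″

At latitude 4.0374°, cos φ = 0.997518.
One radian of longitude at latitude φ spans R cos φ, so Δλ = ΔE / (R cos φ) = 502.0 / (6367000 × 0.997518) = 7.9040e-05 rad = 16.303″.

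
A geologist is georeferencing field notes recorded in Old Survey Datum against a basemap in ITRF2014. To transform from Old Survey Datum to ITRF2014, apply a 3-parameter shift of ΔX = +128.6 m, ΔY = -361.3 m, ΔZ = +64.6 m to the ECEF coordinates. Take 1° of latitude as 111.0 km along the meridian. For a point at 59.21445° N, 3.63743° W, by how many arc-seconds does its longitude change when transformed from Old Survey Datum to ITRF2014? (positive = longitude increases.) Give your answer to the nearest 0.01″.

sin φ = 0.859089, cos φ = 0.511826, sin λ = -0.063442, cos λ = 0.997985.
East component: ΔE = −sin λ·ΔX + cos λ·ΔY = −(-0.063442)(128.6) + (0.997985)(-361.3) = -352.41 m.
1° of latitude spans 111000 m; at latitude φ, 1° of longitude spans that × cos φ = 56812.7 m, so Δλ = -352.41 / 56812.7 × 3600 = -22.331″.

Δλ = -22.33″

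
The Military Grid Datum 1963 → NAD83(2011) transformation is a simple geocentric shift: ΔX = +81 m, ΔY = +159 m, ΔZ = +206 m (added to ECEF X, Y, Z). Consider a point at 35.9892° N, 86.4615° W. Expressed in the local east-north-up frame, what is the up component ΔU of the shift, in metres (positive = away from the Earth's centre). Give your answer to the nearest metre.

At φ = 35.9892°, λ = -86.4615°: sin φ = 0.587633, cos φ = 0.809128, sin λ = -0.998094, cos λ = 0.061719.
ΔU = cos φ cos λ·ΔX + cos φ sin λ·ΔY + sin φ·ΔZ = (0.809128)(0.061719)(81) + (0.809128)(-0.998094)(159) + (0.587633)(206) = -3.31 m.

ΔU = -3 m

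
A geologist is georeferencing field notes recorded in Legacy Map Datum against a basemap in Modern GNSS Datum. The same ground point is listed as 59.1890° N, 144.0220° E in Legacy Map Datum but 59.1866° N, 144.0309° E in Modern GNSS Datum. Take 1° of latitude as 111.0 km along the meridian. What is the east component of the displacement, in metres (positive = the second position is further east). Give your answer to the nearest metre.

ΔE = 506 m

Δφ = 59.1866° − 59.1890° = -0.0024°; Δλ = 144.0309° − 144.0220° = +0.0089°.
ΔN = Δφ × 111000 = -266.4 m; ΔE = Δλ × 111000 × cos(59.1890°) = +0.0089 × 111000 × 0.512208 = 506.0 m.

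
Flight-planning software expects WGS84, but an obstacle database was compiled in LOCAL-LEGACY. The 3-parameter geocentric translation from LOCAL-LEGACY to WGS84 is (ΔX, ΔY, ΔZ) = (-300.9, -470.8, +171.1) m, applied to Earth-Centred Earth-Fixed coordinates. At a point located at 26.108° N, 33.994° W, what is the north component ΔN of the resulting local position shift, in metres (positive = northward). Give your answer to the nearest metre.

ΔN = 148 m

At φ = 26.108°, λ = -33.994°: sin φ = 0.440065, cos φ = 0.897966, sin λ = -0.559106, cos λ = 0.829096.
ΔN = −sin φ cos λ·ΔX − sin φ sin λ·ΔY + cos φ·ΔZ = −(0.440065)(0.829096)(-300.9) − (0.440065)(-0.559106)(-470.8) + (0.897966)(171.1) = 147.59 m.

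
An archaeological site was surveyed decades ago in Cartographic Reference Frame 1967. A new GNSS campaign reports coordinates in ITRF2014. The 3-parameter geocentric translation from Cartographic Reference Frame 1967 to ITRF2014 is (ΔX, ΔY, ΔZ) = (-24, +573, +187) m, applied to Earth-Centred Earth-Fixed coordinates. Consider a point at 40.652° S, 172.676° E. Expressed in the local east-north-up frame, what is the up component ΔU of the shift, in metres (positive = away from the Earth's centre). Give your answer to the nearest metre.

At φ = -40.652°, λ = 172.676°: sin φ = -0.651463, cos φ = 0.758680, sin λ = 0.127480, cos λ = -0.991841.
ΔU = cos φ cos λ·ΔX + cos φ sin λ·ΔY + sin φ·ΔZ = (0.758680)(-0.991841)(-24) + (0.758680)(0.127480)(573) + (-0.651463)(187) = -48.35 m.

ΔU = -48 m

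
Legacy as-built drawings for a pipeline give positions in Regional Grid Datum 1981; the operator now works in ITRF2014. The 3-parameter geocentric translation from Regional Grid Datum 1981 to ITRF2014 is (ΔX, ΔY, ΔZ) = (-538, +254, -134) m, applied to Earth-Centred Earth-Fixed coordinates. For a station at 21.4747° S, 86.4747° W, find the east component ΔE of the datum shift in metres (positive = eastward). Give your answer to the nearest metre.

The local east axis at (φ, λ) is (−sin λ, cos λ, 0), so ΔE = −sin(-86.4747°)·(-538) + cos(-86.4747°)·254 = -521.36 m.

ΔE = -521 m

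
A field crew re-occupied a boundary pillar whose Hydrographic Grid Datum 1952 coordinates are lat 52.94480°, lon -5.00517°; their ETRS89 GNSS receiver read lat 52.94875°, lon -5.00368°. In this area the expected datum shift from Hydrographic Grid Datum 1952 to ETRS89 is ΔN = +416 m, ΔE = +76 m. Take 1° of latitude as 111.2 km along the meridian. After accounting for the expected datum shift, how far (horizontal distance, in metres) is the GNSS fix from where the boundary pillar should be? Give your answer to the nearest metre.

33 m

Observed coordinate differences: Δφ = +0.00395°, Δλ = +0.00149°.
Converting to metres (1° lat = 111200 m, cos φ = 0.602584): observed ΔN = 439.2 m, observed ΔE = 99.8 m.
Subtracting the expected shift leaves a residual of 439.2 − (416) = 23.2 m north and 99.8 − (76) = 23.8 m east.
Residual distance = √(23.2² + 23.8²) = 33.3 m.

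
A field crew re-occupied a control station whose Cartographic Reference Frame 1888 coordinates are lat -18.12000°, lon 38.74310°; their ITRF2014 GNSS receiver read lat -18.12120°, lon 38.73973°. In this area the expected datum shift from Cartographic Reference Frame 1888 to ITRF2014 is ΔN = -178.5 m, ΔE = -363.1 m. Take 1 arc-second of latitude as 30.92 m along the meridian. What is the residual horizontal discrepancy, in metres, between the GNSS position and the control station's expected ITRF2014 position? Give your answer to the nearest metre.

Observed coordinate differences: Δφ = -0.00120°, Δλ = -0.00337°.
Converting to metres (1° lat = 111312 m, cos φ = 0.950407): observed ΔN = -133.6 m, observed ΔE = -356.5 m.
Subtracting the expected shift leaves a residual of -133.6 − (-178.5) = 44.9 m north and -356.5 − (-363.1) = 6.6 m east.
Residual distance = √(44.9² + 6.6²) = 45.4 m.

45 m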